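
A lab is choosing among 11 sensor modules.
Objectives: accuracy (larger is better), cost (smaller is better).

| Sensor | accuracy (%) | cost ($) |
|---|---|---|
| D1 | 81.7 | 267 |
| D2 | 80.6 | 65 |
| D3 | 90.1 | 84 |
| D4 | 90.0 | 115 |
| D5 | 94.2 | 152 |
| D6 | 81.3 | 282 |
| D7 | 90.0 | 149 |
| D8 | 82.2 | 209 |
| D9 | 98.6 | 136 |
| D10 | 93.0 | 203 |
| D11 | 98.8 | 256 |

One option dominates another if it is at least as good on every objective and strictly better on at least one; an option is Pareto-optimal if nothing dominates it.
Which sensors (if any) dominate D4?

D3

D3: accuracy 90.1≥90.0, cost 84≤115 — dominates D4.
Others (D1, D2, D5, D6, D7, D8, D9, D10, D11) are each worse than D4 on at least one objective.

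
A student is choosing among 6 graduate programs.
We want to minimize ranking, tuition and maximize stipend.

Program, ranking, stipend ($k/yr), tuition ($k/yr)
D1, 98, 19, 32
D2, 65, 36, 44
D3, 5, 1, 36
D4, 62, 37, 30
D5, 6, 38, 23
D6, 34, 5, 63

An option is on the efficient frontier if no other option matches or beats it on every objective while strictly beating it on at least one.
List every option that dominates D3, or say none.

D1: worse on ranking (98 vs 5).
D2: worse on ranking (65 vs 5).
D4: worse on ranking (62 vs 5).
D5: worse on ranking (6 vs 5).
D6: worse on ranking (34 vs 5).
No option dominates D3.

none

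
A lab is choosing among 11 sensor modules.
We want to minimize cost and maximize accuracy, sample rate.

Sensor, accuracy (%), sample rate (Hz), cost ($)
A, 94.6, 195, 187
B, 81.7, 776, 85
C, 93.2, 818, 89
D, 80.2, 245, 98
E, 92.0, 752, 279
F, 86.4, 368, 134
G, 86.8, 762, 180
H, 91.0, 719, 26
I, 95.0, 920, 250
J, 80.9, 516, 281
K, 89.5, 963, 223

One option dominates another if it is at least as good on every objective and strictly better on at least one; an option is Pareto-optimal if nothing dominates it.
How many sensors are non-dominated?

6

A: not dominated.
B: not dominated.
C: not dominated.
D: dominated by B (accuracy 81.7≥80.2, sample rate 776≥245, cost 85≤98).
E: dominated by C (accuracy 93.2≥92.0, sample rate 818≥752, cost 89≤279).
F: dominated by C (accuracy 93.2≥86.4, sample rate 818≥368, cost 89≤134).
G: dominated by C (accuracy 93.2≥86.8, sample rate 818≥762, cost 89≤180).
H: not dominated (best cost).
I: not dominated (best accuracy).
J: dominated by B (accuracy 81.7≥80.9, sample rate 776≥516, cost 85≤281).
K: not dominated (best sample rate).
Pareto-optimal: A, B, C, H, I, K → 6.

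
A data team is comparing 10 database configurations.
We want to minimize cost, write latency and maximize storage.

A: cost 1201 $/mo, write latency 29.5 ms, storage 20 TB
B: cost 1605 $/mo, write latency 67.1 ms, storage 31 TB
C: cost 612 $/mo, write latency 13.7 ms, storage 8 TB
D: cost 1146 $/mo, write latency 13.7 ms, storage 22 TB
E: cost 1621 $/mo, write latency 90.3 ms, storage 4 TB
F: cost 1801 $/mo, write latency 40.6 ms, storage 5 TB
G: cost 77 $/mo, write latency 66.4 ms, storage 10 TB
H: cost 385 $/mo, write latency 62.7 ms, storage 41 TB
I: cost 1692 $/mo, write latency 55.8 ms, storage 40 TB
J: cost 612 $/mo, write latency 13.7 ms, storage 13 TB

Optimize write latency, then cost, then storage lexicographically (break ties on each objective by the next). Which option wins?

J

First minimize write latency: best is 13.7, kept {C, D, J}.
Then minimize cost: best is 612, kept {C, J}.
Then maximize storage: best is 13, kept {J}.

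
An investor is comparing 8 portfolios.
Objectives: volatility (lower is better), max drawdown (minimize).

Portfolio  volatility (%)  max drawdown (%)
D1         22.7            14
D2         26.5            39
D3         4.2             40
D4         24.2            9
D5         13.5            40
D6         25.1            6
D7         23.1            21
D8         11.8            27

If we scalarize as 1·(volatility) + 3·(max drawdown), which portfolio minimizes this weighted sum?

D6

D1: 1·22.7 + 3·14 = 64.7
D2: 1·26.5 + 3·39 = 143.5
D3: 1·4.2 + 3·40 = 124.2
D4: 1·24.2 + 3·9 = 51.2
D5: 1·13.5 + 3·40 = 133.5
D6: 1·25.1 + 3·6 = 43.1
D7: 1·23.1 + 3·21 = 86.1
D8: 1·11.8 + 3·27 = 92.8
Lowest: D6 at 43.1.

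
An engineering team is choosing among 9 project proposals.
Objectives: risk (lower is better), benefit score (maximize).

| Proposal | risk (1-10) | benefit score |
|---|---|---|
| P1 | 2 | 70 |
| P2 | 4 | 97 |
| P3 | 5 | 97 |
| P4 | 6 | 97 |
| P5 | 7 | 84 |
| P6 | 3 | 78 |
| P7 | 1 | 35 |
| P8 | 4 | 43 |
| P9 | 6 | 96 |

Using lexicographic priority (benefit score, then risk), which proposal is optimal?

First maximize benefit score: best is 97, kept {P2, P3, P4}.
Then minimize risk: best is 4, kept {P2}.

P2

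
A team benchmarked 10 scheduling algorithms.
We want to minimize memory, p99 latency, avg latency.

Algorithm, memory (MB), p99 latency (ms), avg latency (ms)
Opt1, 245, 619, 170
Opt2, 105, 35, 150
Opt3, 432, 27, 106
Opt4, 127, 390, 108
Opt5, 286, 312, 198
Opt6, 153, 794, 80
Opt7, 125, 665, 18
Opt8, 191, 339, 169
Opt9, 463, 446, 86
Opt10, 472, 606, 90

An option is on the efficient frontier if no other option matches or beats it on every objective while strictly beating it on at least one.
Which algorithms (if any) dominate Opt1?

Opt2: memory 105≤245, p99 latency 35≤619, avg latency 150≤170 — dominates Opt1.
Opt4: memory 127≤245, p99 latency 390≤619, avg latency 108≤170 — dominates Opt1.
Opt8: memory 191≤245, p99 latency 339≤619, avg latency 169≤170 — dominates Opt1.
Others (Opt3, Opt5, Opt6, Opt7, Opt9, Opt10) are each worse than Opt1 on at least one objective.

Opt2, Opt4, Opt8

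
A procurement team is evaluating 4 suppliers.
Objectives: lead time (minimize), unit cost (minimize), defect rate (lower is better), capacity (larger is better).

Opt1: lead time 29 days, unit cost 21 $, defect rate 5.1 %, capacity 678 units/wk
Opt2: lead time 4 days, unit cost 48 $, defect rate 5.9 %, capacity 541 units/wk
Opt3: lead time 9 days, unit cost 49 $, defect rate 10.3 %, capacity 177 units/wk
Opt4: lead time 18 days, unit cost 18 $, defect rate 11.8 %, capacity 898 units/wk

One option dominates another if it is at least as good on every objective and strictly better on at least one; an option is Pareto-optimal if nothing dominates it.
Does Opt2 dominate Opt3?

Opt2 vs Opt3: lead time 4≤9, unit cost 48≤49, defect rate 5.9≤10.3, capacity 541≥177 — Opt2 is at least as good on every objective with at least one strict improvement.

Yes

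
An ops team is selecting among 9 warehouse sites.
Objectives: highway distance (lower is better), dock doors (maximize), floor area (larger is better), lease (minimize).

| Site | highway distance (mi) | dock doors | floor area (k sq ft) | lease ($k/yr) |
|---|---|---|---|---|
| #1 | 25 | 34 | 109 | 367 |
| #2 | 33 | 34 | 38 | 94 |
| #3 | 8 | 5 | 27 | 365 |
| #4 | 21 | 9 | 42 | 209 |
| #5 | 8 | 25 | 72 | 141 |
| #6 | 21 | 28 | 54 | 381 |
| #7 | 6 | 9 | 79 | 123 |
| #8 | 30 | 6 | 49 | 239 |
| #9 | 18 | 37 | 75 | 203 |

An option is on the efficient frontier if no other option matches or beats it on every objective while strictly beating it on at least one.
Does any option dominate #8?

#5 vs #8: highway distance 8≤30, dock doors 25≥6, floor area 72≥49, lease 141≤239 — #5 is at least as good on every objective and strictly better on at least one, so #5 dominates #8.

Yes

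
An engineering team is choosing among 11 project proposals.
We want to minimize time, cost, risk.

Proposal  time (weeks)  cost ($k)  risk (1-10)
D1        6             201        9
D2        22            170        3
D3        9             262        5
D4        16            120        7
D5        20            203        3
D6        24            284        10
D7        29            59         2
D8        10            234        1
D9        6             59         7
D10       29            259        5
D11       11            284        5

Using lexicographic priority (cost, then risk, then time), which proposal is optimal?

D7

First minimize cost: best is 59, kept {D7, D9}.
Then minimize risk: best is 2, kept {D7}.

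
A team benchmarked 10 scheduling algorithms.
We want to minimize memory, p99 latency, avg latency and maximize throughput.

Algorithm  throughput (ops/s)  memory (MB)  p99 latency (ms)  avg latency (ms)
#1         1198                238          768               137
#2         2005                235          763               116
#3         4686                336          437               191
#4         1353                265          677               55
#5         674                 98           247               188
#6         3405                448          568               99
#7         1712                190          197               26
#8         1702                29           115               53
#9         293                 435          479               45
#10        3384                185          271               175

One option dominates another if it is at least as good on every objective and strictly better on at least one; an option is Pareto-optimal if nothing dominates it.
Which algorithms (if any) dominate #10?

none

#1: worse on throughput (1198 vs 3384).
#2: worse on throughput (2005 vs 3384).
#3: worse on memory (336 vs 185).
#4: worse on throughput (1353 vs 3384).
#5: worse on throughput (674 vs 3384).
#6: worse on memory (448 vs 185).
#7: worse on throughput (1712 vs 3384).
#8: worse on throughput (1702 vs 3384).
#9: worse on throughput (293 vs 3384).
No option dominates #10.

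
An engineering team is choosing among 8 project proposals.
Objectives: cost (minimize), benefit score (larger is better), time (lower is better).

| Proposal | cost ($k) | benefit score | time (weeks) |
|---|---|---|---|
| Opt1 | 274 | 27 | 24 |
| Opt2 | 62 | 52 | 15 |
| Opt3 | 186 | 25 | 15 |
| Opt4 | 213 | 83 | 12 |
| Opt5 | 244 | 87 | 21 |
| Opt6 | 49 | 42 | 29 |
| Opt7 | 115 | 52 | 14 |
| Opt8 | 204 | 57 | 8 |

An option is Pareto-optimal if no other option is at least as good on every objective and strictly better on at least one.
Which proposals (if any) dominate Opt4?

none

Opt1: worse on cost (274 vs 213).
Opt2: worse on benefit score (52 vs 83).
Opt3: worse on benefit score (25 vs 83).
Opt5: worse on cost (244 vs 213).
Opt6: worse on benefit score (42 vs 83).
Opt7: worse on benefit score (52 vs 83).
Opt8: worse on benefit score (57 vs 83).
No option dominates Opt4.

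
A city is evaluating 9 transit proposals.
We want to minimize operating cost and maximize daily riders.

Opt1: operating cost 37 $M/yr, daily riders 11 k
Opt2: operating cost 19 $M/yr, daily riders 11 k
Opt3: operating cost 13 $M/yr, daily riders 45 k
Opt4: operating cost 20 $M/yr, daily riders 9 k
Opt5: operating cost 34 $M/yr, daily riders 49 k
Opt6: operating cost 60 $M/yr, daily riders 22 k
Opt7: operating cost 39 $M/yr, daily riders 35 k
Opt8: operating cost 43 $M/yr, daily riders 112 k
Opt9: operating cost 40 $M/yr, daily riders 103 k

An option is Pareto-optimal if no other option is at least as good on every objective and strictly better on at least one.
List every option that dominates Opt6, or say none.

Opt3, Opt5, Opt7, Opt8, Opt9

Opt3: operating cost 13≤60, daily riders 45≥22 — dominates Opt6.
Opt5: operating cost 34≤60, daily riders 49≥22 — dominates Opt6.
Opt7: operating cost 39≤60, daily riders 35≥22 — dominates Opt6.
Opt8: operating cost 43≤60, daily riders 112≥22 — dominates Opt6.
Opt9: operating cost 40≤60, daily riders 103≥22 — dominates Opt6.
Others (Opt1, Opt2, Opt4) are each worse than Opt6 on at least one objective.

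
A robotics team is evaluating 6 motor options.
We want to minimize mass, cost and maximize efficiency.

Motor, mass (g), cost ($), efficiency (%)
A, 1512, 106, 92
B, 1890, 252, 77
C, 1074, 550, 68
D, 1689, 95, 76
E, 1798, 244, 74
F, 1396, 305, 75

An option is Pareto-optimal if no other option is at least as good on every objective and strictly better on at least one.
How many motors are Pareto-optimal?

A: not dominated (best efficiency).
B: dominated by A (mass 1512≤1890, cost 106≤252, efficiency 92≥77).
C: not dominated (best mass).
D: not dominated (best cost).
E: dominated by A (mass 1512≤1798, cost 106≤244, efficiency 92≥74).
F: not dominated.
Pareto-optimal: A, C, D, F → 4.

4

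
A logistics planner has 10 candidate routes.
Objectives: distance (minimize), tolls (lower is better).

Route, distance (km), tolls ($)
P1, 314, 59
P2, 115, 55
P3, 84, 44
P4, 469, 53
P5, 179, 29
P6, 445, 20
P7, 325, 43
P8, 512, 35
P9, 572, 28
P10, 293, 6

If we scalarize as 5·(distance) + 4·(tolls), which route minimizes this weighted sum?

P1: 5·314 + 4·59 = 1806
P2: 5·115 + 4·55 = 795
P3: 5·84 + 4·44 = 596
P4: 5·469 + 4·53 = 2557
P5: 5·179 + 4·29 = 1011
P6: 5·445 + 4·20 = 2305
P7: 5·325 + 4·43 = 1797
P8: 5·512 + 4·35 = 2700
P9: 5·572 + 4·28 = 2972
P10: 5·293 + 4·6 = 1489
Lowest: P3 at 596.

P3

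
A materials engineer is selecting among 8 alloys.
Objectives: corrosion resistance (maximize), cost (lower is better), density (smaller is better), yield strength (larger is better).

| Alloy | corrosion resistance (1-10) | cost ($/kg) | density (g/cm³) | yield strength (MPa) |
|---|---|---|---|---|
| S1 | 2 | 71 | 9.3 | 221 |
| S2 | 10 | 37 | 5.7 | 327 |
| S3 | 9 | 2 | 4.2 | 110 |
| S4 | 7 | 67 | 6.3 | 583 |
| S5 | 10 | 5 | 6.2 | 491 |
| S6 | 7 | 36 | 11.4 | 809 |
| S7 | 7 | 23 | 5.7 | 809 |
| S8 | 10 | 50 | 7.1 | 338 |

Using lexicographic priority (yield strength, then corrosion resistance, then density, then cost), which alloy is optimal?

S7

First maximize yield strength: best is 809, kept {S6, S7}.
Then maximize corrosion resistance: best is 7, kept {S6, S7}.
Then minimize density: best is 5.7, kept {S7}.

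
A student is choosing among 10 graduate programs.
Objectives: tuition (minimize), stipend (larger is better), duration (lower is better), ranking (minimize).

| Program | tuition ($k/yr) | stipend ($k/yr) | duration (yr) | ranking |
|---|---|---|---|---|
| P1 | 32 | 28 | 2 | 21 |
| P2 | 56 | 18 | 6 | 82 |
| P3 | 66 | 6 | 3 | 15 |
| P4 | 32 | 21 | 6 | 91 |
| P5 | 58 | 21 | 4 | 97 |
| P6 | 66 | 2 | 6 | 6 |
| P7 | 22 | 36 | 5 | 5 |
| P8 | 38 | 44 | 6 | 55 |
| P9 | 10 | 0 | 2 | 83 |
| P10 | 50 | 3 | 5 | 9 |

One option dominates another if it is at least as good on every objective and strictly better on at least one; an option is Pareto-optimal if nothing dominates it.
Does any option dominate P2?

P1 vs P2: tuition 32≤56, stipend 28≥18, duration 2≤6, ranking 21≤82 — P1 is at least as good on every objective and strictly better on at least one, so P1 dominates P2.

Yes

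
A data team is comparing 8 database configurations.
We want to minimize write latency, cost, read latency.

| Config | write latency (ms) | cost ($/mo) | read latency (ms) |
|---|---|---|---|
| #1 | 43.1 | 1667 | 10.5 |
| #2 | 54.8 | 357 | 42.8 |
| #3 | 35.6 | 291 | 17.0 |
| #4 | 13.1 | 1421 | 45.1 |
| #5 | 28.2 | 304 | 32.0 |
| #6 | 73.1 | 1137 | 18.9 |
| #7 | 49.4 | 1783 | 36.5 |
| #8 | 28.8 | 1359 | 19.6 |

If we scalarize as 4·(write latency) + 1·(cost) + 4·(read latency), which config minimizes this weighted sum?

#3

#1: 4·43.1 + 1·1667 + 4·10.5 = 1881.4
#2: 4·54.8 + 1·357 + 4·42.8 = 747.4
#3: 4·35.6 + 1·291 + 4·17.0 = 501.4
#4: 4·13.1 + 1·1421 + 4·45.1 = 1653.8
#5: 4·28.2 + 1·304 + 4·32.0 = 544.8
#6: 4·73.1 + 1·1137 + 4·18.9 = 1505.0
#7: 4·49.4 + 1·1783 + 4·36.5 = 2126.6
#8: 4·28.8 + 1·1359 + 4·19.6 = 1552.6
Lowest: #3 at 501.4.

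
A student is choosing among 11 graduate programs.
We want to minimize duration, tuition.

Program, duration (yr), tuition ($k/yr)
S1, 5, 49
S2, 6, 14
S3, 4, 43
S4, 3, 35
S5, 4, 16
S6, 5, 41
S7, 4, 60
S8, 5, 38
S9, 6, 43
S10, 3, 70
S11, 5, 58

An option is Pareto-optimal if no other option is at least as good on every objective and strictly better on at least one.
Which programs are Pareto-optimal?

S2, S4, S5

S1: dominated by S3 (duration 4≤5, tuition 43≤49).
S2: not dominated (best tuition).
S3: dominated by S4 (duration 3≤4, tuition 35≤43).
S4: not dominated.
S5: not dominated.
S6: dominated by S4 (duration 3≤5, tuition 35≤41).
S7: dominated by S3 (duration 4≤4, tuition 43≤60).
S8: dominated by S4 (duration 3≤5, tuition 35≤38).
S9: dominated by S2 (duration 6≤6, tuition 14≤43).
S10: dominated by S4 (duration 3≤3, tuition 35≤70).
S11: dominated by S1 (duration 5≤5, tuition 49≤58).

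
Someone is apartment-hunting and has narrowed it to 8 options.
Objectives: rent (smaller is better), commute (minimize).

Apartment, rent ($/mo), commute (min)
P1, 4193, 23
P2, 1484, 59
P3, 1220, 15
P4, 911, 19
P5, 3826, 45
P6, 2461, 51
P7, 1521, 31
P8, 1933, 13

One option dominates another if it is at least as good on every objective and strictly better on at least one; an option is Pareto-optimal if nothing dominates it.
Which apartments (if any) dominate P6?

P3, P4, P7, P8

P3: rent 1220≤2461, commute 15≤51 — dominates P6.
P4: rent 911≤2461, commute 19≤51 — dominates P6.
P7: rent 1521≤2461, commute 31≤51 — dominates P6.
P8: rent 1933≤2461, commute 13≤51 — dominates P6.
Others (P1, P2, P5) are each worse than P6 on at least one objective.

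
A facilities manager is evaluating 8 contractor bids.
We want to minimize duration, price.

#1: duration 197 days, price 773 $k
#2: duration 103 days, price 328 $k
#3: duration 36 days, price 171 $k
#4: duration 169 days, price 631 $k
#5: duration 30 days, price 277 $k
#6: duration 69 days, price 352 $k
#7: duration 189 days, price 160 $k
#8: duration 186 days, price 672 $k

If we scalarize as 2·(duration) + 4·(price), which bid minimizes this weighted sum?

#1: 2·197 + 4·773 = 3486
#2: 2·103 + 4·328 = 1518
#3: 2·36 + 4·171 = 756
#4: 2·169 + 4·631 = 2862
#5: 2·30 + 4·277 = 1168
#6: 2·69 + 4·352 = 1546
#7: 2·189 + 4·160 = 1018
#8: 2·186 + 4·672 = 3060
Lowest: #3 at 756.

#3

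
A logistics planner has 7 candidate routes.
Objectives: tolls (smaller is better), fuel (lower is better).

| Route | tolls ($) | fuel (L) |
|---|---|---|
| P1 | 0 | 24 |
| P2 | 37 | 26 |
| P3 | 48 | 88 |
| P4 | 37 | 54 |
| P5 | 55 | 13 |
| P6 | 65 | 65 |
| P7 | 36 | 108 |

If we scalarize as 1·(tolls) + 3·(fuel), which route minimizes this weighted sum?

P1

P1: 1·0 + 3·24 = 72
P2: 1·37 + 3·26 = 115
P3: 1·48 + 3·88 = 312
P4: 1·37 + 3·54 = 199
P5: 1·55 + 3·13 = 94
P6: 1·65 + 3·65 = 260
P7: 1·36 + 3·108 = 360
Lowest: P1 at 72.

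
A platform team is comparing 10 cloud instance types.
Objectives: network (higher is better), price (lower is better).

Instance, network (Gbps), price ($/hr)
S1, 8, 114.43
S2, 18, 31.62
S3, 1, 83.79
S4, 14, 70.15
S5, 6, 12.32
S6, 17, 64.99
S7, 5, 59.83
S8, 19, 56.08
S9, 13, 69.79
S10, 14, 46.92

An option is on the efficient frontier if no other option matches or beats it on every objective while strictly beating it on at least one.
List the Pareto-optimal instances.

S1: dominated by S2 (network 18≥8, price 31.62≤114.43).
S2: not dominated.
S3: dominated by S2 (network 18≥1, price 31.62≤83.79).
S4: dominated by S2 (network 18≥14, price 31.62≤70.15).
S5: not dominated (best price).
S6: dominated by S2 (network 18≥17, price 31.62≤64.99).
S7: dominated by S2 (network 18≥5, price 31.62≤59.83).
S8: not dominated (best network).
S9: dominated by S2 (network 18≥13, price 31.62≤69.79).
S10: dominated by S2 (network 18≥14, price 31.62≤46.92).

S2, S5, S8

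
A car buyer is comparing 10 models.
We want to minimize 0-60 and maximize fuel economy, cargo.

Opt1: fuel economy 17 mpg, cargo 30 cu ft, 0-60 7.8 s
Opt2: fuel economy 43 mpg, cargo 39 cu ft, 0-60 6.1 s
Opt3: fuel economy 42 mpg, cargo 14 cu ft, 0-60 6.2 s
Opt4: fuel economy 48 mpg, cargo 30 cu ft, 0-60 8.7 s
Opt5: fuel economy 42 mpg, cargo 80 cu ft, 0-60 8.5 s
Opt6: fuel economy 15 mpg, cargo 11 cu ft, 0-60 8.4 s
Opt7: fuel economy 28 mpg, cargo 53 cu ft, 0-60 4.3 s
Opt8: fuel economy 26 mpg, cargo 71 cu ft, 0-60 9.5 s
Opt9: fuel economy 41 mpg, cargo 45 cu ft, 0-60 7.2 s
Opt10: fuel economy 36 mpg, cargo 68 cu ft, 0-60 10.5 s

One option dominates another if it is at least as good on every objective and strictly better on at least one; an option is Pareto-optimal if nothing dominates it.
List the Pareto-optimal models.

Opt1: dominated by Opt2 (fuel economy 43≥17, cargo 39≥30, 0-60 6.1≤7.8).
Opt2: not dominated.
Opt3: dominated by Opt2 (fuel economy 43≥42, cargo 39≥14, 0-60 6.1≤6.2).
Opt4: not dominated (best fuel economy).
Opt5: not dominated (best cargo).
Opt6: dominated by Opt1 (fuel economy 17≥15, cargo 30≥11, 0-60 7.8≤8.4).
Opt7: not dominated (best 0-60).
Opt8: dominated by Opt5 (fuel economy 42≥26, cargo 80≥71, 0-60 8.5≤9.5).
Opt9: not dominated.
Opt10: dominated by Opt5 (fuel economy 42≥36, cargo 80≥68, 0-60 8.5≤10.5).

Opt2, Opt4, Opt5, Opt7, Opt9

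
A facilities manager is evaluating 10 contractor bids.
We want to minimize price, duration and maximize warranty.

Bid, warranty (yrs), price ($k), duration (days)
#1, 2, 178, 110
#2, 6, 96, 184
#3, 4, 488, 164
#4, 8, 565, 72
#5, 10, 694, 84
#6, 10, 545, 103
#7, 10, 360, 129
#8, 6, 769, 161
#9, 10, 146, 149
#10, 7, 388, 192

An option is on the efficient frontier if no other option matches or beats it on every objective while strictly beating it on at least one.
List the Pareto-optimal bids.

#1: not dominated.
#2: not dominated (best price).
#3: dominated by #7 (warranty 10≥4, price 360≤488, duration 129≤164).
#4: not dominated (best duration).
#5: not dominated.
#6: not dominated.
#7: not dominated.
#8: dominated by #4 (warranty 8≥6, price 565≤769, duration 72≤161).
#9: not dominated.
#10: dominated by #7 (warranty 10≥7, price 360≤388, duration 129≤192).

#1, #2, #4, #5, #6, #7, #9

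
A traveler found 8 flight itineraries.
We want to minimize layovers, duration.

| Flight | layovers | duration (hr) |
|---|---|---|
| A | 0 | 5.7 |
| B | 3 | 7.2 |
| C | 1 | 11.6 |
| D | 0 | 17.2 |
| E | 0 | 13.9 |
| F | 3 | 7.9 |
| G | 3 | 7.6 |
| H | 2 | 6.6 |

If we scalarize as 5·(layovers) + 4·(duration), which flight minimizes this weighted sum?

A: 5·0 + 4·5.7 = 22.8
B: 5·3 + 4·7.2 = 43.8
C: 5·1 + 4·11.6 = 51.4
D: 5·0 + 4·17.2 = 68.8
E: 5·0 + 4·13.9 = 55.6
F: 5·3 + 4·7.9 = 46.6
G: 5·3 + 4·7.6 = 45.4
H: 5·2 + 4·6.6 = 36.4
Lowest: A at 22.8.

A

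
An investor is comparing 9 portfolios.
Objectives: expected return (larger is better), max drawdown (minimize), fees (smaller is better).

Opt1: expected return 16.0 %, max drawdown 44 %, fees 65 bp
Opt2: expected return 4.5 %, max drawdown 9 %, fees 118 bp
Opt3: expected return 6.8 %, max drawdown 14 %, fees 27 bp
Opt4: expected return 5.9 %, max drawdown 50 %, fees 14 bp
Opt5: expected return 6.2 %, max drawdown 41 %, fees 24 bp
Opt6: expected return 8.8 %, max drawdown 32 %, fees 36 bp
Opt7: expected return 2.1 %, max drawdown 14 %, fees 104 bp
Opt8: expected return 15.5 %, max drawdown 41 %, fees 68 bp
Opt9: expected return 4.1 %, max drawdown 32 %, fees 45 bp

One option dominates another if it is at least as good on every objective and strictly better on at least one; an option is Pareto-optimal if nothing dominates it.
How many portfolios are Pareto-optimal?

Opt1: not dominated (best expected return).
Opt2: not dominated (best max drawdown).
Opt3: not dominated.
Opt4: not dominated (best fees).
Opt5: not dominated.
Opt6: not dominated.
Opt7: dominated by Opt3 (expected return 6.8≥2.1, max drawdown 14≤14, fees 27≤104).
Opt8: not dominated.
Opt9: dominated by Opt3 (expected return 6.8≥4.1, max drawdown 14≤32, fees 27≤45).
Pareto-optimal: Opt1, Opt2, Opt3, Opt4, Opt5, Opt6, Opt8 → 7.

7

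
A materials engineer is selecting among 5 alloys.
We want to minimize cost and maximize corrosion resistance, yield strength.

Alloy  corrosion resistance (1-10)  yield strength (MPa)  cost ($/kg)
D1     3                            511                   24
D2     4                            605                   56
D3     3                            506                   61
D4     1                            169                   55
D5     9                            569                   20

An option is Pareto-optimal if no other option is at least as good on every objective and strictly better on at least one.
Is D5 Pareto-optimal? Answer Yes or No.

D1: worse on corrosion resistance (3 vs 9).
D2: worse on corrosion resistance (4 vs 9).
D3: worse on corrosion resistance (3 vs 9).
D4: worse on corrosion resistance (1 vs 9).
No option is at least as good as D5 on every objective and strictly better on one.

Yes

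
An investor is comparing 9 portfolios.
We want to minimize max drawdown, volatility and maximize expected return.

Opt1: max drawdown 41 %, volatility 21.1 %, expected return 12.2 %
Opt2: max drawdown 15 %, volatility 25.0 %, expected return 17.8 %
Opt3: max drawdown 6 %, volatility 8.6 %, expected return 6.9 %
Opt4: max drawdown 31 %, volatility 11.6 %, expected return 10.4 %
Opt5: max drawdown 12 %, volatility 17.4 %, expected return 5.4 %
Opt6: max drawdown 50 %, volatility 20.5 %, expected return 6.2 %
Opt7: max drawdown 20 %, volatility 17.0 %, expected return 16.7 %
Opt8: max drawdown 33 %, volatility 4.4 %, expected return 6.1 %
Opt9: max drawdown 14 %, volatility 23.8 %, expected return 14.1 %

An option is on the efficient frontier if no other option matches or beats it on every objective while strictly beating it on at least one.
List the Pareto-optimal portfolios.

Opt1: dominated by Opt7 (max drawdown 20≤41, volatility 17.0≤21.1, expected return 16.7≥12.2).
Opt2: not dominated (best expected return).
Opt3: not dominated (best max drawdown).
Opt4: not dominated.
Opt5: dominated by Opt3 (max drawdown 6≤12, volatility 8.6≤17.4, expected return 6.9≥5.4).
Opt6: dominated by Opt3 (max drawdown 6≤50, volatility 8.6≤20.5, expected return 6.9≥6.2).
Opt7: not dominated.
Opt8: not dominated (best volatility).
Opt9: not dominated.

Opt2, Opt3, Opt4, Opt7, Opt8, Opt9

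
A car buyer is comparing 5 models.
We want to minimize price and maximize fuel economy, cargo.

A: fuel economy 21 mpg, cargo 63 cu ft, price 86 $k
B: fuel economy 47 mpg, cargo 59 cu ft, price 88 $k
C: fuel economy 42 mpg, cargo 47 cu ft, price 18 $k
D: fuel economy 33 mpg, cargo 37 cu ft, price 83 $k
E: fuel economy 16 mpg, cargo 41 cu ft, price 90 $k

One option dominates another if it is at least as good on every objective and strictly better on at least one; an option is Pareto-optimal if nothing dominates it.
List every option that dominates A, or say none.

B: worse on cargo (59 vs 63).
C: worse on cargo (47 vs 63).
D: worse on cargo (37 vs 63).
E: worse on fuel economy (16 vs 21).
No option dominates A.

none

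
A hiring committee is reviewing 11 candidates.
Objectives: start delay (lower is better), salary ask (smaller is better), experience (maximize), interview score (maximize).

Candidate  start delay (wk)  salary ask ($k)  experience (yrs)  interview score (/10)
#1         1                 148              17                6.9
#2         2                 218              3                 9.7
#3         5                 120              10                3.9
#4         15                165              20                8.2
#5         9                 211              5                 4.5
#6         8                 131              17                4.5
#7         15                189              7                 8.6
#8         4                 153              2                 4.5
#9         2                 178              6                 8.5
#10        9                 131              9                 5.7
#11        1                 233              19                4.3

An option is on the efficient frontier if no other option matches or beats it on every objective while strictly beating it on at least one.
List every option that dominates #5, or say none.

#1: start delay 1≤9, salary ask 148≤211, experience 17≥5, interview score 6.9≥4.5 — dominates #5.
#6: start delay 8≤9, salary ask 131≤211, experience 17≥5, interview score 4.5≥4.5 — dominates #5.
#9: start delay 2≤9, salary ask 178≤211, experience 6≥5, interview score 8.5≥4.5 — dominates #5.
#10: start delay 9≤9, salary ask 131≤211, experience 9≥5, interview score 5.7≥4.5 — dominates #5.
Others (#2, #3, #4, #7, #8, #11) are each worse than #5 on at least one objective.

#1, #6, #9, #10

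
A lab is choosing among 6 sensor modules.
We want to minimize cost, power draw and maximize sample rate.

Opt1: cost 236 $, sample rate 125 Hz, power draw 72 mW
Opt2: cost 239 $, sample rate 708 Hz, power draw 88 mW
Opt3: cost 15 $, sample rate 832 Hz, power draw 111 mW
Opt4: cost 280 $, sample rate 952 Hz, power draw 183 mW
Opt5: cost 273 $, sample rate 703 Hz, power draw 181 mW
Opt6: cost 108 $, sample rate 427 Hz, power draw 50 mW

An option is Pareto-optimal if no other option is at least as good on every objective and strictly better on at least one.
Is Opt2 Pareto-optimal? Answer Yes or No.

Opt1: worse on sample rate (125 vs 708).
Opt3: worse on power draw (111 vs 88).
Opt4: worse on cost (280 vs 239).
Opt5: worse on cost (273 vs 239).
Opt6: worse on sample rate (427 vs 708).
No option is at least as good as Opt2 on every objective and strictly better on one.

Yes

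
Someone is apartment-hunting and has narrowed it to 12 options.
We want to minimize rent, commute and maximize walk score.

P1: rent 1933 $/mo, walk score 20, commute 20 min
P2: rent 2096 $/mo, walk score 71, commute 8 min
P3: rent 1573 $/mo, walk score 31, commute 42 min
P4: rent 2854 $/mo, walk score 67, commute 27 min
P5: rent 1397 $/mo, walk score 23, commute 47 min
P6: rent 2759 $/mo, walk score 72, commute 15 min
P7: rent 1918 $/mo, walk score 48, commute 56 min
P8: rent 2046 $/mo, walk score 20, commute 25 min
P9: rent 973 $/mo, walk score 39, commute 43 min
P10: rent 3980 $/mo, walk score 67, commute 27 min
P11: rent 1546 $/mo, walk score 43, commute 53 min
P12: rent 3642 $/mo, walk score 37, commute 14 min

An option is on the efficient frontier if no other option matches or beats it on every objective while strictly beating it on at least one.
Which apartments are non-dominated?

P1, P2, P3, P6, P7, P9, P11

P1: not dominated.
P2: not dominated (best commute).
P3: not dominated.
P4: dominated by P2 (rent 2096≤2854, walk score 71≥67, commute 8≤27).
P5: dominated by P9 (rent 973≤1397, walk score 39≥23, commute 43≤47).
P6: not dominated (best walk score).
P7: not dominated.
P8: dominated by P1 (rent 1933≤2046, walk score 20≥20, commute 20≤25).
P9: not dominated (best rent).
P10: dominated by P2 (rent 2096≤3980, walk score 71≥67, commute 8≤27).
P11: not dominated.
P12: dominated by P2 (rent 2096≤3642, walk score 71≥37, commute 8≤14).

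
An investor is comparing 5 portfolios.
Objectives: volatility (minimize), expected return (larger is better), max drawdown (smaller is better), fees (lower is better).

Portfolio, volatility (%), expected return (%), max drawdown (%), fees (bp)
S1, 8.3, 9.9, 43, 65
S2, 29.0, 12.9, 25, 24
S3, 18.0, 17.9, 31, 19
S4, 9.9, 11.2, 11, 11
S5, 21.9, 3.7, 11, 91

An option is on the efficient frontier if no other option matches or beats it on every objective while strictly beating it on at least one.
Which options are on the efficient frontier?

S1, S2, S3, S4

S1: not dominated (best volatility).
S2: not dominated.
S3: not dominated (best expected return).
S4: not dominated (best fees).
S5: dominated by S4 (volatility 9.9≤21.9, expected return 11.2≥3.7, max drawdown 11≤11, fees 11≤91).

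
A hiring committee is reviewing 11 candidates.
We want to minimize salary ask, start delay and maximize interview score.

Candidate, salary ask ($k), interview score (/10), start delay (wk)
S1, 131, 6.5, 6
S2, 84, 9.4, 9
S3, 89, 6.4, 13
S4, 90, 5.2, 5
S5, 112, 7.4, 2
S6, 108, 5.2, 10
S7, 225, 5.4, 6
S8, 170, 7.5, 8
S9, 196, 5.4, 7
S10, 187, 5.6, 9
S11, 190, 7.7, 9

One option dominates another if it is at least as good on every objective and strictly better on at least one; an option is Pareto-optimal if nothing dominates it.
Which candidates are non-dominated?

S2, S4, S5, S8

S1: dominated by S5 (salary ask 112≤131, interview score 7.4≥6.5, start delay 2≤6).
S2: not dominated (best salary ask).
S3: dominated by S2 (salary ask 84≤89, interview score 9.4≥6.4, start delay 9≤13).
S4: not dominated.
S5: not dominated (best start delay).
S6: dominated by S2 (salary ask 84≤108, interview score 9.4≥5.2, start delay 9≤10).
S7: dominated by S1 (salary ask 131≤225, interview score 6.5≥5.4, start delay 6≤6).
S8: not dominated.
S9: dominated by S1 (salary ask 131≤196, interview score 6.5≥5.4, start delay 6≤7).
S10: dominated by S1 (salary ask 131≤187, interview score 6.5≥5.6, start delay 6≤9).
S11: dominated by S2 (salary ask 84≤190, interview score 9.4≥7.7, start delay 9≤9).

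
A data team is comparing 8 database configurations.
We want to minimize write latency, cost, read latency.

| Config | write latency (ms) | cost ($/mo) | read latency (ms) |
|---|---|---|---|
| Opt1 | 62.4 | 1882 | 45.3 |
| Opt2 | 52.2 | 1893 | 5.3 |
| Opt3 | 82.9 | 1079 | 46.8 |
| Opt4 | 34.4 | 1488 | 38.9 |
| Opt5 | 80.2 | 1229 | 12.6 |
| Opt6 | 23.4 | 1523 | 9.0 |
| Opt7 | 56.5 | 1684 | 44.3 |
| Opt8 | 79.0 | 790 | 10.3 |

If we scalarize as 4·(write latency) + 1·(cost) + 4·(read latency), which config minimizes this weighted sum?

Opt8

Opt1: 4·62.4 + 1·1882 + 4·45.3 = 2312.8
Opt2: 4·52.2 + 1·1893 + 4·5.3 = 2123.0
Opt3: 4·82.9 + 1·1079 + 4·46.8 = 1597.8
Opt4: 4·34.4 + 1·1488 + 4·38.9 = 1781.2
Opt5: 4·80.2 + 1·1229 + 4·12.6 = 1600.2
Opt6: 4·23.4 + 1·1523 + 4·9.0 = 1652.6
Opt7: 4·56.5 + 1·1684 + 4·44.3 = 2087.2
Opt8: 4·79.0 + 1·790 + 4·10.3 = 1147.2
Lowest: Opt8 at 1147.2.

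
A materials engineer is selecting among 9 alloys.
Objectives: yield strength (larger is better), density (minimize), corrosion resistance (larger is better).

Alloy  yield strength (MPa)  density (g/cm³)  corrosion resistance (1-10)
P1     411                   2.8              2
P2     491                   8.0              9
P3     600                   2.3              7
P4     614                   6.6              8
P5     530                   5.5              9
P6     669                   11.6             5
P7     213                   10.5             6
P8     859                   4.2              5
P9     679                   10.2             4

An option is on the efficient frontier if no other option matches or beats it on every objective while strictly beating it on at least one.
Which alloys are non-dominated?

P1: dominated by P3 (yield strength 600≥411, density 2.3≤2.8, corrosion resistance 7≥2).
P2: dominated by P5 (yield strength 530≥491, density 5.5≤8.0, corrosion resistance 9≥9).
P3: not dominated (best density).
P4: not dominated.
P5: not dominated.
P6: dominated by P8 (yield strength 859≥669, density 4.2≤11.6, corrosion resistance 5≥5).
P7: dominated by P2 (yield strength 491≥213, density 8.0≤10.5, corrosion resistance 9≥6).
P8: not dominated (best yield strength).
P9: dominated by P8 (yield strength 859≥679, density 4.2≤10.2, corrosion resistance 5≥4).

P3, P4, P5, P8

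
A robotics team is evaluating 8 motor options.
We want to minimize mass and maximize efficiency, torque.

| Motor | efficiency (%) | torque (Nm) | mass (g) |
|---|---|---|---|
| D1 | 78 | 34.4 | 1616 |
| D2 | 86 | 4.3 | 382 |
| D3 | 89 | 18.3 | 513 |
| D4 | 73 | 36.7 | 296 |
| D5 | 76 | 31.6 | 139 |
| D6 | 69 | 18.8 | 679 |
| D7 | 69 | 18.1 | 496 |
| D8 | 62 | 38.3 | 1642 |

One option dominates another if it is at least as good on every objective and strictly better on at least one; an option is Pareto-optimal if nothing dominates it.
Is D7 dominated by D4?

Yes

D4 vs D7: efficiency 73≥69, torque 36.7≥18.1, mass 296≤496 — D4 is at least as good on every objective with at least one strict improvement.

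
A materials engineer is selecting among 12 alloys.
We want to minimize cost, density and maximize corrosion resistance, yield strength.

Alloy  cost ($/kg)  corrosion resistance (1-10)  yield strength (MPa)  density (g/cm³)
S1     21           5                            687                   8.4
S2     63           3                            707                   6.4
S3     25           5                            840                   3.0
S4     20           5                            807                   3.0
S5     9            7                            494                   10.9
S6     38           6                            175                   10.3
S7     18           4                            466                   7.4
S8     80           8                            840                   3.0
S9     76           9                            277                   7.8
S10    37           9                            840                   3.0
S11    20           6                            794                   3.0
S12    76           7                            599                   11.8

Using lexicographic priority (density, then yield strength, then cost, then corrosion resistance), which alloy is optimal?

S3

First minimize density: best is 3.0, kept {S3, S4, S8, S10, S11}.
Then maximize yield strength: best is 840, kept {S3, S8, S10}.
Then minimize cost: best is 25, kept {S3}.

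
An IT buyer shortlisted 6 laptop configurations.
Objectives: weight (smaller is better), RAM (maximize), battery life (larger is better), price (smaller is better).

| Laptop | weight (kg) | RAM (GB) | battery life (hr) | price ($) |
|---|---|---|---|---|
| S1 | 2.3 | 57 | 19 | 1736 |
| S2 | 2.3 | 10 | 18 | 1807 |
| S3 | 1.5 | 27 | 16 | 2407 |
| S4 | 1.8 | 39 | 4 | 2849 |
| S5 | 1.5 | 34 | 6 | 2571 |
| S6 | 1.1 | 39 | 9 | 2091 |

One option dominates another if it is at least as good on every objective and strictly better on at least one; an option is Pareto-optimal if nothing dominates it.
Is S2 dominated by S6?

S6 vs S2: S6 is worse on battery life (9 vs 18), so it does not dominate S2.

No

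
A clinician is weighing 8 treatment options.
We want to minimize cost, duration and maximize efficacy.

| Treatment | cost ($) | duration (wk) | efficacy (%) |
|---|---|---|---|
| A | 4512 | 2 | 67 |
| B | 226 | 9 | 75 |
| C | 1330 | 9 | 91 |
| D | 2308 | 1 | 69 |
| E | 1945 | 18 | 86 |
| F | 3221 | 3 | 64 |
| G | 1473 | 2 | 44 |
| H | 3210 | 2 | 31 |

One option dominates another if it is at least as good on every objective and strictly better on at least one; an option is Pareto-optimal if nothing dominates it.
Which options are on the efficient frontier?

A: dominated by D (cost 2308≤4512, duration 1≤2, efficacy 69≥67).
B: not dominated (best cost).
C: not dominated (best efficacy).
D: not dominated (best duration).
E: dominated by C (cost 1330≤1945, duration 9≤18, efficacy 91≥86).
F: dominated by D (cost 2308≤3221, duration 1≤3, efficacy 69≥64).
G: not dominated.
H: dominated by D (cost 2308≤3210, duration 1≤2, efficacy 69≥31).

B, C, D, G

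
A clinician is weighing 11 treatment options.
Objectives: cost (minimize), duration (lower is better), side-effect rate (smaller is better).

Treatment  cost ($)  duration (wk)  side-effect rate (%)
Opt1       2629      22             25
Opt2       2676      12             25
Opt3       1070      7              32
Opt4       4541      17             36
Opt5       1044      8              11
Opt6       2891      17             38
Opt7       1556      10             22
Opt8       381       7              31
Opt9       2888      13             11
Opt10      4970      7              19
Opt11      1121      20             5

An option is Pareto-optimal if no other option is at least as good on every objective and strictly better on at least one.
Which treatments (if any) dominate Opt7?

Opt5: cost 1044≤1556, duration 8≤10, side-effect rate 11≤22 — dominates Opt7.
Others (Opt1, Opt2, Opt3, Opt4, Opt6, Opt8, Opt9, Opt10, Opt11) are each worse than Opt7 on at least one objective.

Opt5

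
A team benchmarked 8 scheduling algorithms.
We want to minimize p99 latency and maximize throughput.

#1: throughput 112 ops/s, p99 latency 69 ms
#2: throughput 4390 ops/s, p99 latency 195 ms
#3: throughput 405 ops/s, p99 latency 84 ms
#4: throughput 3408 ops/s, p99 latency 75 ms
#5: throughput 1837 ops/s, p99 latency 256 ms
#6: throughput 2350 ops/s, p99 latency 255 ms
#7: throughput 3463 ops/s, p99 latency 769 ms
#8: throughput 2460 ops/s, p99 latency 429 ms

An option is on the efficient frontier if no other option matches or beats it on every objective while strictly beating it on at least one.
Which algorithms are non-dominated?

#1: not dominated (best p99 latency).
#2: not dominated (best throughput).
#3: dominated by #4 (throughput 3408≥405, p99 latency 75≤84).
#4: not dominated.
#5: dominated by #2 (throughput 4390≥1837, p99 latency 195≤256).
#6: dominated by #2 (throughput 4390≥2350, p99 latency 195≤255).
#7: dominated by #2 (throughput 4390≥3463, p99 latency 195≤769).
#8: dominated by #2 (throughput 4390≥2460, p99 latency 195≤429).

#1, #2, #4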